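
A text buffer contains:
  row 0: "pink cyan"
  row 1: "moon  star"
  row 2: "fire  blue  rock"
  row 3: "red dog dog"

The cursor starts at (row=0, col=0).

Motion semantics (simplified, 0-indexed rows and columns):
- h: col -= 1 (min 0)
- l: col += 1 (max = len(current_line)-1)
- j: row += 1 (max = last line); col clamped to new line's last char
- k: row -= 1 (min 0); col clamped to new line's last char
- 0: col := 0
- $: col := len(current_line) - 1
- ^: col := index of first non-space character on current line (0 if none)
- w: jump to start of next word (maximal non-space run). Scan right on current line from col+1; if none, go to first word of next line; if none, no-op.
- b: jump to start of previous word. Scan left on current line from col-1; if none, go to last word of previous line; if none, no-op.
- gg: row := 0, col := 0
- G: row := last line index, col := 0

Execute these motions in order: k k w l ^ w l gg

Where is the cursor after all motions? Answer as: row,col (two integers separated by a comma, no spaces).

After 1 (k): row=0 col=0 char='p'
After 2 (k): row=0 col=0 char='p'
After 3 (w): row=0 col=5 char='c'
After 4 (l): row=0 col=6 char='y'
After 5 (^): row=0 col=0 char='p'
After 6 (w): row=0 col=5 char='c'
After 7 (l): row=0 col=6 char='y'
After 8 (gg): row=0 col=0 char='p'

Answer: 0,0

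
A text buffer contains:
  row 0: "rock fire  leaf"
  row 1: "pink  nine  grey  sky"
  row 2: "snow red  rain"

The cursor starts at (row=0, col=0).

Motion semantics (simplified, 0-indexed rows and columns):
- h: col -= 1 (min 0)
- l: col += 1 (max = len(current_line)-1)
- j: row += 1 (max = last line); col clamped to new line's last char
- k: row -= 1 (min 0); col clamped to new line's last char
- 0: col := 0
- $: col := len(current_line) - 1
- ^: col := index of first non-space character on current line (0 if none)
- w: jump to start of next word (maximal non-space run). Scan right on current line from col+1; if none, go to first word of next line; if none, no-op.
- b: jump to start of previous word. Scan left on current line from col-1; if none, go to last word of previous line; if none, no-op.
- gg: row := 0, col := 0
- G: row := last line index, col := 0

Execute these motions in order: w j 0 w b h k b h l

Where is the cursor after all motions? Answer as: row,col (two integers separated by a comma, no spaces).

After 1 (w): row=0 col=5 char='f'
After 2 (j): row=1 col=5 char='_'
After 3 (0): row=1 col=0 char='p'
After 4 (w): row=1 col=6 char='n'
After 5 (b): row=1 col=0 char='p'
After 6 (h): row=1 col=0 char='p'
After 7 (k): row=0 col=0 char='r'
After 8 (b): row=0 col=0 char='r'
After 9 (h): row=0 col=0 char='r'
After 10 (l): row=0 col=1 char='o'

Answer: 0,1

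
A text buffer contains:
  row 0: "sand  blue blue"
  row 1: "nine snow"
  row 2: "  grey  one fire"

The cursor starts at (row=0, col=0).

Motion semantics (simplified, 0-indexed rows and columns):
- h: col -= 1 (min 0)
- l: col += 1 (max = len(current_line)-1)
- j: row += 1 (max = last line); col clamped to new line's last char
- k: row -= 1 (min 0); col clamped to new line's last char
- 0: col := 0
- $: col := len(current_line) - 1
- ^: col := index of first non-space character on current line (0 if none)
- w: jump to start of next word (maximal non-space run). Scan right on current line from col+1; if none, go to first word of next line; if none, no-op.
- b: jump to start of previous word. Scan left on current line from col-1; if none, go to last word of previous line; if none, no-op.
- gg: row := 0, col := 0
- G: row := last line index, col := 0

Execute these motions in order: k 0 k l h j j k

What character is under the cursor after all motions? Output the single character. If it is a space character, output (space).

Answer: n

Derivation:
After 1 (k): row=0 col=0 char='s'
After 2 (0): row=0 col=0 char='s'
After 3 (k): row=0 col=0 char='s'
After 4 (l): row=0 col=1 char='a'
After 5 (h): row=0 col=0 char='s'
After 6 (j): row=1 col=0 char='n'
After 7 (j): row=2 col=0 char='_'
After 8 (k): row=1 col=0 char='n'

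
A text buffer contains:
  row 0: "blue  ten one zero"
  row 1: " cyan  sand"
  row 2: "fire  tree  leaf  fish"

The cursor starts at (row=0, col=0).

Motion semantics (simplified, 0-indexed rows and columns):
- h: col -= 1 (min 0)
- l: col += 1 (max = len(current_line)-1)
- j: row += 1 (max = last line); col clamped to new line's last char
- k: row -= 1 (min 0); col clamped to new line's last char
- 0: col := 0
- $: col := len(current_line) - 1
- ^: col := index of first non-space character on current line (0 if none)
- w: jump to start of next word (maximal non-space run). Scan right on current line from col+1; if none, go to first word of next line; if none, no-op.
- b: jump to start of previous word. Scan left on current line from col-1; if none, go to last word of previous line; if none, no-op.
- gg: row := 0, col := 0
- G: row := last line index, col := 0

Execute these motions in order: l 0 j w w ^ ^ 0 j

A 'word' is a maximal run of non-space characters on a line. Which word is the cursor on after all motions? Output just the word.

After 1 (l): row=0 col=1 char='l'
After 2 (0): row=0 col=0 char='b'
After 3 (j): row=1 col=0 char='_'
After 4 (w): row=1 col=1 char='c'
After 5 (w): row=1 col=7 char='s'
After 6 (^): row=1 col=1 char='c'
After 7 (^): row=1 col=1 char='c'
After 8 (0): row=1 col=0 char='_'
After 9 (j): row=2 col=0 char='f'

Answer: fire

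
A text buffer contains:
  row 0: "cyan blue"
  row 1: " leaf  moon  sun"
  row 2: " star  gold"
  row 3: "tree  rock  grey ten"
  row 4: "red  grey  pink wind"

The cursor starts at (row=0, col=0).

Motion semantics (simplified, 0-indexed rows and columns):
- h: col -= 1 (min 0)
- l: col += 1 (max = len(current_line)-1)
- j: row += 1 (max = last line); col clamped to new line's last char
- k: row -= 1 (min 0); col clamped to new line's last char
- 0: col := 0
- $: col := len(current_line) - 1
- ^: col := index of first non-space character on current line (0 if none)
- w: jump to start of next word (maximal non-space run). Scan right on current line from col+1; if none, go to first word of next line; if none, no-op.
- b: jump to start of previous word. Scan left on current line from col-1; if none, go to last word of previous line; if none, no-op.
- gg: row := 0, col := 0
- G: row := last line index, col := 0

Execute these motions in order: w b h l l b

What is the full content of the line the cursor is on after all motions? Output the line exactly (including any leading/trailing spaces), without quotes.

After 1 (w): row=0 col=5 char='b'
After 2 (b): row=0 col=0 char='c'
After 3 (h): row=0 col=0 char='c'
After 4 (l): row=0 col=1 char='y'
After 5 (l): row=0 col=2 char='a'
After 6 (b): row=0 col=0 char='c'

Answer: cyan blue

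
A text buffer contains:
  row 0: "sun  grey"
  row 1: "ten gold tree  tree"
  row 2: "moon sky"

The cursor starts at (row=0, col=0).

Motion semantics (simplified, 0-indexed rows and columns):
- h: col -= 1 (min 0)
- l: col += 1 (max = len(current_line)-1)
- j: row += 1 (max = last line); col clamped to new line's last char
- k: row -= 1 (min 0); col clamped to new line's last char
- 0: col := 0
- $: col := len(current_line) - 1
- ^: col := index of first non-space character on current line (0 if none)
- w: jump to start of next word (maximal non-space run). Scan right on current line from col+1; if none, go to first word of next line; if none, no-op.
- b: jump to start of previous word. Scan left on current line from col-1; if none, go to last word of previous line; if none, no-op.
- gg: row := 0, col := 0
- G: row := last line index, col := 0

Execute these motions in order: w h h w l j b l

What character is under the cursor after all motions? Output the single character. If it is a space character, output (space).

Answer: o

Derivation:
After 1 (w): row=0 col=5 char='g'
After 2 (h): row=0 col=4 char='_'
After 3 (h): row=0 col=3 char='_'
After 4 (w): row=0 col=5 char='g'
After 5 (l): row=0 col=6 char='r'
After 6 (j): row=1 col=6 char='l'
After 7 (b): row=1 col=4 char='g'
After 8 (l): row=1 col=5 char='o'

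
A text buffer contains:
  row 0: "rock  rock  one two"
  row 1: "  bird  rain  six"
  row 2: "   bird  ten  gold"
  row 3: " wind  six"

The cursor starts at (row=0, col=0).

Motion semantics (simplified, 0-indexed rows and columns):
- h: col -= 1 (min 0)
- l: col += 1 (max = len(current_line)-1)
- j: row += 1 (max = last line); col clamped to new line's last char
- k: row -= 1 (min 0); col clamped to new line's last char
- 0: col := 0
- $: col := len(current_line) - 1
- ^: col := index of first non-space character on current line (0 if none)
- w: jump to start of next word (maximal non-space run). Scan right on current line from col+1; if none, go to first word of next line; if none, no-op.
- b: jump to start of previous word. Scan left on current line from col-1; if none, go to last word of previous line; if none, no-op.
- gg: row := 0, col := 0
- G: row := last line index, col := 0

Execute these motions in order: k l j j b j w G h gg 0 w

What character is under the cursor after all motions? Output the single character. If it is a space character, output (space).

After 1 (k): row=0 col=0 char='r'
After 2 (l): row=0 col=1 char='o'
After 3 (j): row=1 col=1 char='_'
After 4 (j): row=2 col=1 char='_'
After 5 (b): row=1 col=14 char='s'
After 6 (j): row=2 col=14 char='g'
After 7 (w): row=3 col=1 char='w'
After 8 (G): row=3 col=0 char='_'
After 9 (h): row=3 col=0 char='_'
After 10 (gg): row=0 col=0 char='r'
After 11 (0): row=0 col=0 char='r'
After 12 (w): row=0 col=6 char='r'

Answer: r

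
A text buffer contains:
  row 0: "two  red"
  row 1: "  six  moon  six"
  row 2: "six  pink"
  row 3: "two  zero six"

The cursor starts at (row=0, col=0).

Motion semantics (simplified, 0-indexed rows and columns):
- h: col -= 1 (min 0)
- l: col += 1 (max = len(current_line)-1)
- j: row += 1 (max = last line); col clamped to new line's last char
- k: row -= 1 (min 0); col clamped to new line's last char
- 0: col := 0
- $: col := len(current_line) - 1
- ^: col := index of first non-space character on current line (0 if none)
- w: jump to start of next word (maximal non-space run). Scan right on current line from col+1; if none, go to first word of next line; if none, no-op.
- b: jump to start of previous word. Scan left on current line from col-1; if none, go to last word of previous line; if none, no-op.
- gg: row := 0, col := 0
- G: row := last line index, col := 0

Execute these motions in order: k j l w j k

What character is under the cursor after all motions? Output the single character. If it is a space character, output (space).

After 1 (k): row=0 col=0 char='t'
After 2 (j): row=1 col=0 char='_'
After 3 (l): row=1 col=1 char='_'
After 4 (w): row=1 col=2 char='s'
After 5 (j): row=2 col=2 char='x'
After 6 (k): row=1 col=2 char='s'

Answer: s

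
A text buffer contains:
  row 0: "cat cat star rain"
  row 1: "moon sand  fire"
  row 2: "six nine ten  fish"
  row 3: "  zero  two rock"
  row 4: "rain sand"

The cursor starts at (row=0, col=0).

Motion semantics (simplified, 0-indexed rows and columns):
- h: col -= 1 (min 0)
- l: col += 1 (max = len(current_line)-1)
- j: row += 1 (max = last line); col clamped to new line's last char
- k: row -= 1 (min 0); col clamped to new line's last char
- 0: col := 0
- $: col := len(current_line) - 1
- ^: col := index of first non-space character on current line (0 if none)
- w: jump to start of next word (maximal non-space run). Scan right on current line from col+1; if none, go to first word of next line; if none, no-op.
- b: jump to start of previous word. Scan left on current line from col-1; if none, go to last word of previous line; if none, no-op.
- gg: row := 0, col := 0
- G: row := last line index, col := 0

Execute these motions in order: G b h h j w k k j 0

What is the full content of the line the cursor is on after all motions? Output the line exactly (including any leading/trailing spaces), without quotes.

Answer:   zero  two rock

Derivation:
After 1 (G): row=4 col=0 char='r'
After 2 (b): row=3 col=12 char='r'
After 3 (h): row=3 col=11 char='_'
After 4 (h): row=3 col=10 char='o'
After 5 (j): row=4 col=8 char='d'
After 6 (w): row=4 col=8 char='d'
After 7 (k): row=3 col=8 char='t'
After 8 (k): row=2 col=8 char='_'
After 9 (j): row=3 col=8 char='t'
After 10 (0): row=3 col=0 char='_'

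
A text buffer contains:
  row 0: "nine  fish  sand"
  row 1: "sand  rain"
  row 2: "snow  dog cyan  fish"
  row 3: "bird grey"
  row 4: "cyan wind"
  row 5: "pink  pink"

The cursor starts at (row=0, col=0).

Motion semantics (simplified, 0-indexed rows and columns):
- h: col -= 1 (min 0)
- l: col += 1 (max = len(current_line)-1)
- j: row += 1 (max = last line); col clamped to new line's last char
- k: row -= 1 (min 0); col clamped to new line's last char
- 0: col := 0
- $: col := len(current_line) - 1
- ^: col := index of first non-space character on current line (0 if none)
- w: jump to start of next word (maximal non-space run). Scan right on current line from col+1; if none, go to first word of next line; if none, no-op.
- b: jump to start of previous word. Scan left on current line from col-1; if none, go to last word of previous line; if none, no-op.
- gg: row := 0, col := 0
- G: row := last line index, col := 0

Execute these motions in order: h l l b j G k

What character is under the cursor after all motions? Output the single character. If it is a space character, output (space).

Answer: c

Derivation:
After 1 (h): row=0 col=0 char='n'
After 2 (l): row=0 col=1 char='i'
After 3 (l): row=0 col=2 char='n'
After 4 (b): row=0 col=0 char='n'
After 5 (j): row=1 col=0 char='s'
After 6 (G): row=5 col=0 char='p'
After 7 (k): row=4 col=0 char='c'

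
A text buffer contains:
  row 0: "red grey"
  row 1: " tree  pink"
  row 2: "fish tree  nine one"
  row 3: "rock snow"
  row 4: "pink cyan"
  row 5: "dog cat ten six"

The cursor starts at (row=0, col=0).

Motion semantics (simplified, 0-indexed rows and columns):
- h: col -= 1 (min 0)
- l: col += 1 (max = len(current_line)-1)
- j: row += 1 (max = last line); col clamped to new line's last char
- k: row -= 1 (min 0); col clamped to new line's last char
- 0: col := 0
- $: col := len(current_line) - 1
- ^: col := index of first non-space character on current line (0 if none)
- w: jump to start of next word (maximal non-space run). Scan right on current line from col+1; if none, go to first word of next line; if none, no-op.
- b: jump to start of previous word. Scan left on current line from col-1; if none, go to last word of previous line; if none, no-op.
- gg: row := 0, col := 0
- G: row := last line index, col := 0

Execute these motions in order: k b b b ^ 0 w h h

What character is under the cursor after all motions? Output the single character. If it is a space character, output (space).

After 1 (k): row=0 col=0 char='r'
After 2 (b): row=0 col=0 char='r'
After 3 (b): row=0 col=0 char='r'
After 4 (b): row=0 col=0 char='r'
After 5 (^): row=0 col=0 char='r'
After 6 (0): row=0 col=0 char='r'
After 7 (w): row=0 col=4 char='g'
After 8 (h): row=0 col=3 char='_'
After 9 (h): row=0 col=2 char='d'

Answer: d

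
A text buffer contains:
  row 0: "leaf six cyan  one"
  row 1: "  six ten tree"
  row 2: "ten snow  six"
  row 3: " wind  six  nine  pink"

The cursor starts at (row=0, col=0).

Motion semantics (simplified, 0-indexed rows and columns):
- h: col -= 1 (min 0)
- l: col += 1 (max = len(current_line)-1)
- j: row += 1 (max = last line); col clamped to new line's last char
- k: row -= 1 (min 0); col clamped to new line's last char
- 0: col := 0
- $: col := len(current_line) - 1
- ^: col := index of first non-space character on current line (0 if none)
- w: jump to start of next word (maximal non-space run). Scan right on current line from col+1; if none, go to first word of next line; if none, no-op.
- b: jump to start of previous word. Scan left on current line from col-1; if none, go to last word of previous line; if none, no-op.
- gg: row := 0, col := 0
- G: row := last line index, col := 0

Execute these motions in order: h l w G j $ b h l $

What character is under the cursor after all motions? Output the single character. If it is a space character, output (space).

After 1 (h): row=0 col=0 char='l'
After 2 (l): row=0 col=1 char='e'
After 3 (w): row=0 col=5 char='s'
After 4 (G): row=3 col=0 char='_'
After 5 (j): row=3 col=0 char='_'
After 6 ($): row=3 col=21 char='k'
After 7 (b): row=3 col=18 char='p'
After 8 (h): row=3 col=17 char='_'
After 9 (l): row=3 col=18 char='p'
After 10 ($): row=3 col=21 char='k'

Answer: k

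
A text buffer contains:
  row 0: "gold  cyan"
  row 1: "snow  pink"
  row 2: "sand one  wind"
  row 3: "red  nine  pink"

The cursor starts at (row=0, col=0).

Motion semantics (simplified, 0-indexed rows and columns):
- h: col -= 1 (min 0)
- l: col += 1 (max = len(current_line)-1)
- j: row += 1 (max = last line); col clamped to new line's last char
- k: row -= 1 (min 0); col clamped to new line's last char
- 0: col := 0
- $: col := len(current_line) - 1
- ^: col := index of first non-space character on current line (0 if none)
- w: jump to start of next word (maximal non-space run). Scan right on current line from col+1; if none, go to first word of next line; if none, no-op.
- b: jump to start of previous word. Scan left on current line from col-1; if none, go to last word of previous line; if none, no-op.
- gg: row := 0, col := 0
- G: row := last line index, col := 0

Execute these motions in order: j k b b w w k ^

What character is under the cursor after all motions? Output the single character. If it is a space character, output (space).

Answer: g

Derivation:
After 1 (j): row=1 col=0 char='s'
After 2 (k): row=0 col=0 char='g'
After 3 (b): row=0 col=0 char='g'
After 4 (b): row=0 col=0 char='g'
After 5 (w): row=0 col=6 char='c'
After 6 (w): row=1 col=0 char='s'
After 7 (k): row=0 col=0 char='g'
After 8 (^): row=0 col=0 char='g'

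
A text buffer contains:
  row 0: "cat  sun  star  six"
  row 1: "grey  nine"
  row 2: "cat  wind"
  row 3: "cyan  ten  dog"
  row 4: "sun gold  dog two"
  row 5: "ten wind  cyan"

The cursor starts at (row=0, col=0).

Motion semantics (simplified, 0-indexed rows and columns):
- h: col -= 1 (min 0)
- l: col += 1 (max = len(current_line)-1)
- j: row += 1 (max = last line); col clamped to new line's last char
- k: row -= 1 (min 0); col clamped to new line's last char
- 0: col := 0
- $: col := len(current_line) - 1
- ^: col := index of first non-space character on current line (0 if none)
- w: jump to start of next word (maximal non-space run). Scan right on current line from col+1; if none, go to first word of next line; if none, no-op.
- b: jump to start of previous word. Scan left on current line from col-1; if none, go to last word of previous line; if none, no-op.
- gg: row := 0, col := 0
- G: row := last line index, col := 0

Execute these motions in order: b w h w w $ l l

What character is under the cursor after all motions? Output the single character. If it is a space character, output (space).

Answer: x

Derivation:
After 1 (b): row=0 col=0 char='c'
After 2 (w): row=0 col=5 char='s'
After 3 (h): row=0 col=4 char='_'
After 4 (w): row=0 col=5 char='s'
After 5 (w): row=0 col=10 char='s'
After 6 ($): row=0 col=18 char='x'
After 7 (l): row=0 col=18 char='x'
After 8 (l): row=0 col=18 char='x'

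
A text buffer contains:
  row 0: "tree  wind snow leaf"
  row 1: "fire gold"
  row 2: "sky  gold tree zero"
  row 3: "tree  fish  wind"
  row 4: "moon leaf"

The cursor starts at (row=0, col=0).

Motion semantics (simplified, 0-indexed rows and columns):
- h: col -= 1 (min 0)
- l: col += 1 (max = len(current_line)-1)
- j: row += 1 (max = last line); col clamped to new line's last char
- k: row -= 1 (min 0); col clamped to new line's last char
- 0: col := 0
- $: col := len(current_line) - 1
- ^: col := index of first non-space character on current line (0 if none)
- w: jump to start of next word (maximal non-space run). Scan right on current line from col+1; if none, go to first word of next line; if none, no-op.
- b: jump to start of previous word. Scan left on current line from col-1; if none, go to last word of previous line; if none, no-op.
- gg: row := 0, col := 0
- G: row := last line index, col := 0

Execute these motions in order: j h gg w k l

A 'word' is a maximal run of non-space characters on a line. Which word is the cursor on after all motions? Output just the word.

Answer: wind

Derivation:
After 1 (j): row=1 col=0 char='f'
After 2 (h): row=1 col=0 char='f'
After 3 (gg): row=0 col=0 char='t'
After 4 (w): row=0 col=6 char='w'
After 5 (k): row=0 col=6 char='w'
After 6 (l): row=0 col=7 char='i'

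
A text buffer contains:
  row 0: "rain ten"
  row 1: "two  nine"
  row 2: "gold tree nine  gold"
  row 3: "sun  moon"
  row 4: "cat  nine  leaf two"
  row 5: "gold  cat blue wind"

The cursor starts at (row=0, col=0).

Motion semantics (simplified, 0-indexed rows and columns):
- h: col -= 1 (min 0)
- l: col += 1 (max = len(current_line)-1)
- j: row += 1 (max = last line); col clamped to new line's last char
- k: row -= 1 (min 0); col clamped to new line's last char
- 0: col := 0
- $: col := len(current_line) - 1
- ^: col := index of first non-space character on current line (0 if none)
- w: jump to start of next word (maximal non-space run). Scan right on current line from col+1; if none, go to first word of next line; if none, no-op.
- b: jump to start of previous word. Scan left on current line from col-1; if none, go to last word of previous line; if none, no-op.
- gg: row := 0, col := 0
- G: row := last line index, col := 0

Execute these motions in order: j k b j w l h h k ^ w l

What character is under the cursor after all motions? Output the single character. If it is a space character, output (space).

After 1 (j): row=1 col=0 char='t'
After 2 (k): row=0 col=0 char='r'
After 3 (b): row=0 col=0 char='r'
After 4 (j): row=1 col=0 char='t'
After 5 (w): row=1 col=5 char='n'
After 6 (l): row=1 col=6 char='i'
After 7 (h): row=1 col=5 char='n'
After 8 (h): row=1 col=4 char='_'
After 9 (k): row=0 col=4 char='_'
After 10 (^): row=0 col=0 char='r'
After 11 (w): row=0 col=5 char='t'
After 12 (l): row=0 col=6 char='e'

Answer: e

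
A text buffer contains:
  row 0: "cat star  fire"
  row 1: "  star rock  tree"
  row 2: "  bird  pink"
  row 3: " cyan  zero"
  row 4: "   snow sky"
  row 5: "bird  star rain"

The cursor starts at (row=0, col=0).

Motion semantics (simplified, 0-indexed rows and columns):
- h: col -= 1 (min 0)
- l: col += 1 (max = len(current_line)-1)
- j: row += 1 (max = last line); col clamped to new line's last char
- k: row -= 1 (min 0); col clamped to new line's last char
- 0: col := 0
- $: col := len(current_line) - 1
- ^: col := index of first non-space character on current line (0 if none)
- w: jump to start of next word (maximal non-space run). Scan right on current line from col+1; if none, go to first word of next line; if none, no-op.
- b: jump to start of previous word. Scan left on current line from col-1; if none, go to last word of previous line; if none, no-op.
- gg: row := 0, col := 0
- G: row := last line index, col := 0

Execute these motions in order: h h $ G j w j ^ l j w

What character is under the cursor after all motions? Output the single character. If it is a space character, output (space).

Answer: s

Derivation:
After 1 (h): row=0 col=0 char='c'
After 2 (h): row=0 col=0 char='c'
After 3 ($): row=0 col=13 char='e'
After 4 (G): row=5 col=0 char='b'
After 5 (j): row=5 col=0 char='b'
After 6 (w): row=5 col=6 char='s'
After 7 (j): row=5 col=6 char='s'
After 8 (^): row=5 col=0 char='b'
After 9 (l): row=5 col=1 char='i'
After 10 (j): row=5 col=1 char='i'
After 11 (w): row=5 col=6 char='s'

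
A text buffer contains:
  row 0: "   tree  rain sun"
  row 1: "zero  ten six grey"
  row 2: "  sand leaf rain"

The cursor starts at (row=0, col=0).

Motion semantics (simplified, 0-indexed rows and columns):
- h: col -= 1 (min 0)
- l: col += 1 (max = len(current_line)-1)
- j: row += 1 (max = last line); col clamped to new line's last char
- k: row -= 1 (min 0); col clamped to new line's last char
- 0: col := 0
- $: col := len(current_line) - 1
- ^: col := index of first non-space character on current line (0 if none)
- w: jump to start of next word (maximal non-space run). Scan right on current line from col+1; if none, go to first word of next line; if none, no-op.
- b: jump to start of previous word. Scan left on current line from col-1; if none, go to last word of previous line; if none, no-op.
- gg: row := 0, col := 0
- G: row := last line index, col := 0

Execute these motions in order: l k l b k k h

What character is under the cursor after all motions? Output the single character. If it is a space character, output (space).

After 1 (l): row=0 col=1 char='_'
After 2 (k): row=0 col=1 char='_'
After 3 (l): row=0 col=2 char='_'
After 4 (b): row=0 col=2 char='_'
After 5 (k): row=0 col=2 char='_'
After 6 (k): row=0 col=2 char='_'
After 7 (h): row=0 col=1 char='_'

Answer: (space)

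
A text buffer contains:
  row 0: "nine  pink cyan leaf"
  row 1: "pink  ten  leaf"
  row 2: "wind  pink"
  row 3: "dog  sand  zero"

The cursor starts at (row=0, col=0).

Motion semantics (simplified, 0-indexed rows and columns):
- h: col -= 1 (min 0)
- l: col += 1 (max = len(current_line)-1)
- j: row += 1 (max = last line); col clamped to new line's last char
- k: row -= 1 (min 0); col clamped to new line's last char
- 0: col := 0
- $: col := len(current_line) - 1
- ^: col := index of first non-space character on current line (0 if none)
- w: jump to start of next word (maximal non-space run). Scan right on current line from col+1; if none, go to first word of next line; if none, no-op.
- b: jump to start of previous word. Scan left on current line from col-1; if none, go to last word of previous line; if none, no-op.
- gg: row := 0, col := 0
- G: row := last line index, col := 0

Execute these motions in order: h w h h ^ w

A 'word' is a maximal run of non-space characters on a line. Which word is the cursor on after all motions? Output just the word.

Answer: pink

Derivation:
After 1 (h): row=0 col=0 char='n'
After 2 (w): row=0 col=6 char='p'
After 3 (h): row=0 col=5 char='_'
After 4 (h): row=0 col=4 char='_'
After 5 (^): row=0 col=0 char='n'
After 6 (w): row=0 col=6 char='p'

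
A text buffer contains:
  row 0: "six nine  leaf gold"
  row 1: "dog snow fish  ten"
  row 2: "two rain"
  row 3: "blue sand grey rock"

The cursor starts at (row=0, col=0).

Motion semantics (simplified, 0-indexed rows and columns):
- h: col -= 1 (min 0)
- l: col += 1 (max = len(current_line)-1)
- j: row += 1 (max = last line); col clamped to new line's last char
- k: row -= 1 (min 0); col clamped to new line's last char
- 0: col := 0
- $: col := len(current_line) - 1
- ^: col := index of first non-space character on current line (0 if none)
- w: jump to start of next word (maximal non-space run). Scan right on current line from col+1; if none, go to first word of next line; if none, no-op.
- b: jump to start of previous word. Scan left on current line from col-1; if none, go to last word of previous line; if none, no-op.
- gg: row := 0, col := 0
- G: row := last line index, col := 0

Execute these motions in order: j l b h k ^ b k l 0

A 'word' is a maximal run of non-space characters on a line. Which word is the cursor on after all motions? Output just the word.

Answer: six

Derivation:
After 1 (j): row=1 col=0 char='d'
After 2 (l): row=1 col=1 char='o'
After 3 (b): row=1 col=0 char='d'
After 4 (h): row=1 col=0 char='d'
After 5 (k): row=0 col=0 char='s'
After 6 (^): row=0 col=0 char='s'
After 7 (b): row=0 col=0 char='s'
After 8 (k): row=0 col=0 char='s'
After 9 (l): row=0 col=1 char='i'
After 10 (0): row=0 col=0 char='s'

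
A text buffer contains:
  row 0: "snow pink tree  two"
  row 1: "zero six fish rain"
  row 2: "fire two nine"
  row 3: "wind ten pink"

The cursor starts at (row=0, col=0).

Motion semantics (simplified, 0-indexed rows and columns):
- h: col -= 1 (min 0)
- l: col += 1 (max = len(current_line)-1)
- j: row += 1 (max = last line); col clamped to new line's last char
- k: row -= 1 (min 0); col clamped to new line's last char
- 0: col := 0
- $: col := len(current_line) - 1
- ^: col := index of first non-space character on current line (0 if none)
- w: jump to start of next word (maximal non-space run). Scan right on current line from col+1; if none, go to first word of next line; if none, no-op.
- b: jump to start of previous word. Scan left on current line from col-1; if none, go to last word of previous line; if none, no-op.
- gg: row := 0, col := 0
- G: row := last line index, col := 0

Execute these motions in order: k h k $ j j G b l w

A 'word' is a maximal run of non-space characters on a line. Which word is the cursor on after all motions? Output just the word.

Answer: wind

Derivation:
After 1 (k): row=0 col=0 char='s'
After 2 (h): row=0 col=0 char='s'
After 3 (k): row=0 col=0 char='s'
After 4 ($): row=0 col=18 char='o'
After 5 (j): row=1 col=17 char='n'
After 6 (j): row=2 col=12 char='e'
After 7 (G): row=3 col=0 char='w'
After 8 (b): row=2 col=9 char='n'
After 9 (l): row=2 col=10 char='i'
After 10 (w): row=3 col=0 char='w'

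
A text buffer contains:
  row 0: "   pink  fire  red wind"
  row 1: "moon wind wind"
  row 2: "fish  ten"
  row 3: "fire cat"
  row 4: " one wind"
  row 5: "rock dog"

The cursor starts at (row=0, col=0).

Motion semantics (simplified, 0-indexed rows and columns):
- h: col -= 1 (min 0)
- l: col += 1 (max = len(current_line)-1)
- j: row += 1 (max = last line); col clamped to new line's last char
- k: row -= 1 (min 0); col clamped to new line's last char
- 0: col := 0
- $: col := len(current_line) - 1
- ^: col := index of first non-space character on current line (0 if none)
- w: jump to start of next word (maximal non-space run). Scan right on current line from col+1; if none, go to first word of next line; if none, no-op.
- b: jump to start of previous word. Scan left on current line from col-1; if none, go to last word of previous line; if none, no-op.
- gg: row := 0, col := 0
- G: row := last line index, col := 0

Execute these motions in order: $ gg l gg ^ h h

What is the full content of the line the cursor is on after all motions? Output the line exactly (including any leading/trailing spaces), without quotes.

Answer:    pink  fire  red wind

Derivation:
After 1 ($): row=0 col=22 char='d'
After 2 (gg): row=0 col=0 char='_'
After 3 (l): row=0 col=1 char='_'
After 4 (gg): row=0 col=0 char='_'
After 5 (^): row=0 col=3 char='p'
After 6 (h): row=0 col=2 char='_'
After 7 (h): row=0 col=1 char='_'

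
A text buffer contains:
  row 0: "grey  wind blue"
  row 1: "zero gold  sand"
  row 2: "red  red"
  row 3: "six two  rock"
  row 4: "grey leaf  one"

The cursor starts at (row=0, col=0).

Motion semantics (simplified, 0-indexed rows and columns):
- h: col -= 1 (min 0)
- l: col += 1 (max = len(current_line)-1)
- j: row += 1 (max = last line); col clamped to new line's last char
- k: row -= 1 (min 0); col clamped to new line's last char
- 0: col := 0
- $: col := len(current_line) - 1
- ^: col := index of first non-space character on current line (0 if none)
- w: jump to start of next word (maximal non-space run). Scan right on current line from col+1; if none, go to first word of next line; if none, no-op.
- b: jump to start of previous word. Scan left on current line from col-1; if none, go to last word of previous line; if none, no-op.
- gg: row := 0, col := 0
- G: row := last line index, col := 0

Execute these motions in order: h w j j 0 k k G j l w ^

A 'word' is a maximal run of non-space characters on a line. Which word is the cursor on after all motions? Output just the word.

After 1 (h): row=0 col=0 char='g'
After 2 (w): row=0 col=6 char='w'
After 3 (j): row=1 col=6 char='o'
After 4 (j): row=2 col=6 char='e'
After 5 (0): row=2 col=0 char='r'
After 6 (k): row=1 col=0 char='z'
After 7 (k): row=0 col=0 char='g'
After 8 (G): row=4 col=0 char='g'
After 9 (j): row=4 col=0 char='g'
After 10 (l): row=4 col=1 char='r'
After 11 (w): row=4 col=5 char='l'
After 12 (^): row=4 col=0 char='g'

Answer: grey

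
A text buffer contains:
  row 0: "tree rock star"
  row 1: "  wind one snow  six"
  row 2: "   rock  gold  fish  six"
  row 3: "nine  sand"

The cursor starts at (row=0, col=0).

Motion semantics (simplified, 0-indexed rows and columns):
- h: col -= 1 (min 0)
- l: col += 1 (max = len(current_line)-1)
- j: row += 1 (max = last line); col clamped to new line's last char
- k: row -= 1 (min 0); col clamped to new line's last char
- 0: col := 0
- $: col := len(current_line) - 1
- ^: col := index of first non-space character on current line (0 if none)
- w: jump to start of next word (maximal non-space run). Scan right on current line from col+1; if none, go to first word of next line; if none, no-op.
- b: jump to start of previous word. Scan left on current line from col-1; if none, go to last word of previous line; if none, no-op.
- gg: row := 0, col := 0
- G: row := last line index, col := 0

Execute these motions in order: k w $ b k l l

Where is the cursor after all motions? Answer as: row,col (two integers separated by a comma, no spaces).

After 1 (k): row=0 col=0 char='t'
After 2 (w): row=0 col=5 char='r'
After 3 ($): row=0 col=13 char='r'
After 4 (b): row=0 col=10 char='s'
After 5 (k): row=0 col=10 char='s'
After 6 (l): row=0 col=11 char='t'
After 7 (l): row=0 col=12 char='a'

Answer: 0,12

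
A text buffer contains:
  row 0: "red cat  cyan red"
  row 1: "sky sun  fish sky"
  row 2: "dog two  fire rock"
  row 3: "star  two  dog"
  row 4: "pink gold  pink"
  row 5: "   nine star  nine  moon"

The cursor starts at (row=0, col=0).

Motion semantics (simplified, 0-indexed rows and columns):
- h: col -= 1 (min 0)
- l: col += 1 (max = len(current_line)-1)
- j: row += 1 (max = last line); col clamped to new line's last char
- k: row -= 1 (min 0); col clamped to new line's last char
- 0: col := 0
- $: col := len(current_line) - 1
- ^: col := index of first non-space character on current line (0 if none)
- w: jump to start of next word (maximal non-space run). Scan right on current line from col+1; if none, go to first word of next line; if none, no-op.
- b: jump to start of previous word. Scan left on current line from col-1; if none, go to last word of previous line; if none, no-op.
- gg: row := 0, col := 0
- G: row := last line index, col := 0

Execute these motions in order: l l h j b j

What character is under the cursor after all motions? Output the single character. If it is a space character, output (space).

After 1 (l): row=0 col=1 char='e'
After 2 (l): row=0 col=2 char='d'
After 3 (h): row=0 col=1 char='e'
After 4 (j): row=1 col=1 char='k'
After 5 (b): row=1 col=0 char='s'
After 6 (j): row=2 col=0 char='d'

Answer: d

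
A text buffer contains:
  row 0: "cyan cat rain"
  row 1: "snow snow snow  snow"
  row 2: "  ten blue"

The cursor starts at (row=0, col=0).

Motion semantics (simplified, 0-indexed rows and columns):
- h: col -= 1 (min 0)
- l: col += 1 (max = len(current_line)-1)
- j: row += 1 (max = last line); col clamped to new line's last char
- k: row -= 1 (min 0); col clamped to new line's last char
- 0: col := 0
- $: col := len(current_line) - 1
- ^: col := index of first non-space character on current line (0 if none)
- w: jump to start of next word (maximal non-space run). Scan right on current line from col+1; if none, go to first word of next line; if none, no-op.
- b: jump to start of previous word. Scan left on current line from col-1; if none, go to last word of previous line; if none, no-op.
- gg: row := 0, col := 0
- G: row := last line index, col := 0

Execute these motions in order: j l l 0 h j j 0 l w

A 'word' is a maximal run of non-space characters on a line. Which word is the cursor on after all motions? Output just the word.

Answer: ten

Derivation:
After 1 (j): row=1 col=0 char='s'
After 2 (l): row=1 col=1 char='n'
After 3 (l): row=1 col=2 char='o'
After 4 (0): row=1 col=0 char='s'
After 5 (h): row=1 col=0 char='s'
After 6 (j): row=2 col=0 char='_'
After 7 (j): row=2 col=0 char='_'
After 8 (0): row=2 col=0 char='_'
After 9 (l): row=2 col=1 char='_'
After 10 (w): row=2 col=2 char='t'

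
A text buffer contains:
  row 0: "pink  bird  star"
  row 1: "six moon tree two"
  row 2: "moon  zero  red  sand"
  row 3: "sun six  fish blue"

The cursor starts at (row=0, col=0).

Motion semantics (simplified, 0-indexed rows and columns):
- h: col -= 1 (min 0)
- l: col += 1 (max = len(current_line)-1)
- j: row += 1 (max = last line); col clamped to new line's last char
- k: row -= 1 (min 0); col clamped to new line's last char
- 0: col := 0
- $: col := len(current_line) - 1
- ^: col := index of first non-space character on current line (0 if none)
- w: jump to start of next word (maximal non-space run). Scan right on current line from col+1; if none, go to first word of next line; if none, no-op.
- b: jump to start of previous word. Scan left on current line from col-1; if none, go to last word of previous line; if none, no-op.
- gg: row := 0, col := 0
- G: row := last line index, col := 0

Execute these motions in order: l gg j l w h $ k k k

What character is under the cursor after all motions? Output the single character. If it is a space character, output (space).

After 1 (l): row=0 col=1 char='i'
After 2 (gg): row=0 col=0 char='p'
After 3 (j): row=1 col=0 char='s'
After 4 (l): row=1 col=1 char='i'
After 5 (w): row=1 col=4 char='m'
After 6 (h): row=1 col=3 char='_'
After 7 ($): row=1 col=16 char='o'
After 8 (k): row=0 col=15 char='r'
After 9 (k): row=0 col=15 char='r'
After 10 (k): row=0 col=15 char='r'

Answer: r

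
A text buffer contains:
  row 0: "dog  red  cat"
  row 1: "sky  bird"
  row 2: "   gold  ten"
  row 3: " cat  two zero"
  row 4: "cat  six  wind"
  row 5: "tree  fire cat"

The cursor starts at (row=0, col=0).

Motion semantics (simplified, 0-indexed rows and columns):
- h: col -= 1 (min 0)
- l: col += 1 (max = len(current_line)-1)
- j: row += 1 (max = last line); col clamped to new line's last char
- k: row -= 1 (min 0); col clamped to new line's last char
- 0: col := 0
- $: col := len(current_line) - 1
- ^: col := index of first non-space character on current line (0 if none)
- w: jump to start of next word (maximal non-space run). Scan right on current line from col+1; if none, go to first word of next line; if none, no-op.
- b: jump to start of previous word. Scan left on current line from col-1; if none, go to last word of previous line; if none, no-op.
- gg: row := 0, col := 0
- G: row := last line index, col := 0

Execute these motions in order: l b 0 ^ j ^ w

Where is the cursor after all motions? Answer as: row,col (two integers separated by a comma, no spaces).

After 1 (l): row=0 col=1 char='o'
After 2 (b): row=0 col=0 char='d'
After 3 (0): row=0 col=0 char='d'
After 4 (^): row=0 col=0 char='d'
After 5 (j): row=1 col=0 char='s'
After 6 (^): row=1 col=0 char='s'
After 7 (w): row=1 col=5 char='b'

Answer: 1,5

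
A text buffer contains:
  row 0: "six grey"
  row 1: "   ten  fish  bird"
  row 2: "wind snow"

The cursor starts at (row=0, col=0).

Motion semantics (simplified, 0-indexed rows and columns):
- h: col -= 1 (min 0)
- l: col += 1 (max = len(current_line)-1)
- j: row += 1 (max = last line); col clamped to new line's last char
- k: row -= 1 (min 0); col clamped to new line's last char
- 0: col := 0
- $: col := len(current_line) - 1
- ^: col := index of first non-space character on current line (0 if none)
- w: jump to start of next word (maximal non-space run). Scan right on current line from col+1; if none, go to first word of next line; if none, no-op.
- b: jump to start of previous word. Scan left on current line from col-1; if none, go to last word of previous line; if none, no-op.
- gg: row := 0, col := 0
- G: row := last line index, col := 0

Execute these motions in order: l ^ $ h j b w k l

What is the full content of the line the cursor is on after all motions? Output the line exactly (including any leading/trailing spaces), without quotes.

Answer: six grey

Derivation:
After 1 (l): row=0 col=1 char='i'
After 2 (^): row=0 col=0 char='s'
After 3 ($): row=0 col=7 char='y'
After 4 (h): row=0 col=6 char='e'
After 5 (j): row=1 col=6 char='_'
After 6 (b): row=1 col=3 char='t'
After 7 (w): row=1 col=8 char='f'
After 8 (k): row=0 col=7 char='y'
After 9 (l): row=0 col=7 char='y'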